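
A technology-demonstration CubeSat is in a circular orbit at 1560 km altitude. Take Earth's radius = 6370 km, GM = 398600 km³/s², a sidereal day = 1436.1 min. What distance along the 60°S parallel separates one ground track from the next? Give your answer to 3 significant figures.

1630 km

Semi-major axis a = 6370 + 1560 = 7930 km. Period T = 2π√(a³/μ) = 2π√(7930³/398600) = 7027.8 s = 117.13 min.
Node shift per orbit = (7027.8/86166) × 360° = 29.36°.
Equatorial spacing = 29.36 × 111.2 km/° = 3264 km.
At 60° latitude, spacing = 3264 × cos(60°) = 1632 km.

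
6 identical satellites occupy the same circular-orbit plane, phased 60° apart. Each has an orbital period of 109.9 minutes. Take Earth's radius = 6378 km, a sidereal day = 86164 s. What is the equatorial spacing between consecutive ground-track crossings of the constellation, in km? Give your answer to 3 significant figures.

511 km

T = 109.9 min = 6594.0 s.
Single-satellite node shift = (6594.0/86164) × 360° = 27.55°.
With 6 satellites evenly phased, successive equator crossings are 27.55/6 = 4.592° apart.
That is 4.592 × 111.3 = 511 km at the equator.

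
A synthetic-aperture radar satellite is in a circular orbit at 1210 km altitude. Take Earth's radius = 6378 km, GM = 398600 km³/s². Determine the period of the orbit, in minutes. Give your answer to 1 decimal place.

109.6 min

Semi-major axis a = 6378 + 1210 = 7588 km. Period T = 2π√(a³/μ) = 2π√(7588³/398600) = 6578.1 s = 109.64 min.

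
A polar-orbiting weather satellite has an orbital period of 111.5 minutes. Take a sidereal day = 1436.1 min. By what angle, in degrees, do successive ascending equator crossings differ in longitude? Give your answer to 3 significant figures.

T = 111.5 min = 6690.0 s.
During one orbit Earth rotates (6690.0 / 86166) × 360° = 27.95°.

28.0°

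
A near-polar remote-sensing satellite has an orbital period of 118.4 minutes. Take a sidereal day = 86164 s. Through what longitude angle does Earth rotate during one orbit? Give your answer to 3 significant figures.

T = 118.4 min = 7104.0 s.
During one orbit Earth rotates (7104.0 / 86164) × 360° = 29.68°.

29.7°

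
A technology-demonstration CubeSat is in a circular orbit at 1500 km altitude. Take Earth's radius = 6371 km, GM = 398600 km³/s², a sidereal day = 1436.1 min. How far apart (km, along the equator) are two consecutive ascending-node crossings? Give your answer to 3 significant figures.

Semi-major axis a = 6371 + 1500 = 7871 km. Period T = 2π√(a³/μ) = 2π√(7871³/398600) = 6949.5 s = 115.83 min.
During one orbit Earth rotates (6949.5 / 86166) × 360° = 29.04°.
At the equator that is 29.04° × (2π·6371/360) km/° = 29.04 × 111.2 = 3229 km.

3230 km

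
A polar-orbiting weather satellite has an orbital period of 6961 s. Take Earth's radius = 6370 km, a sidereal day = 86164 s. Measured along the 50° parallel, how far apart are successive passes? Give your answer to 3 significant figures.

Node shift per orbit = (6961.0/86164) × 360° = 29.08°.
Equatorial spacing = 29.08 × 111.2 km/° = 3233 km.
At 50° latitude, spacing = 3233 × cos(50°) = 2078 km.

2080 km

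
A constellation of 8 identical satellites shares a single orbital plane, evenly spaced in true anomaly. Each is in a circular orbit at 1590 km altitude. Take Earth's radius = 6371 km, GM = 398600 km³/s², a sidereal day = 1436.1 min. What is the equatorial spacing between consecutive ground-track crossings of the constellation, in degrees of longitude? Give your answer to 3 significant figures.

3.69°

Semi-major axis a = 6371 + 1590 = 7961 km. Period T = 2π√(a³/μ) = 2π√(7961³/398600) = 7069.1 s = 117.82 min.
Single-satellite node shift = (7069.1/86166) × 360° = 29.53°.
With 8 satellites evenly phased, successive equator crossings are 29.53/8 = 3.692° apart.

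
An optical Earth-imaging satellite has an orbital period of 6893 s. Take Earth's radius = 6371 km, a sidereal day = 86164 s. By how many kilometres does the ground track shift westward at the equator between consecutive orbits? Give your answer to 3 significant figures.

During one orbit Earth rotates (6893.0 / 86164) × 360° = 28.80°.
At the equator that is 28.80° × (2π·6371/360) km/° = 28.80 × 111.2 = 3202 km.

3200 km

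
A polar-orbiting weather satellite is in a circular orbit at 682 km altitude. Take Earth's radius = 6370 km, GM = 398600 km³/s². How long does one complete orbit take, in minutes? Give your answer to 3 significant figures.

98.2 min

Semi-major axis a = 6370 + 682 = 7052 km. Period T = 2π√(a³/μ) = 2π√(7052³/398600) = 5893.6 s = 98.23 min.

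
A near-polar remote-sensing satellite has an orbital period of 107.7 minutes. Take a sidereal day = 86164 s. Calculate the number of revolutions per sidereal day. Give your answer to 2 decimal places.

13.33

T = 107.7 min = 6462.0 s.
Orbits per sidereal day = 86164 / 6462.0 = 13.334.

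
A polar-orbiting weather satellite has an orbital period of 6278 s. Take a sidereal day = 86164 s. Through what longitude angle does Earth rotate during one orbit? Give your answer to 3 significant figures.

During one orbit Earth rotates (6278.0 / 86164) × 360° = 26.23°.

26.2°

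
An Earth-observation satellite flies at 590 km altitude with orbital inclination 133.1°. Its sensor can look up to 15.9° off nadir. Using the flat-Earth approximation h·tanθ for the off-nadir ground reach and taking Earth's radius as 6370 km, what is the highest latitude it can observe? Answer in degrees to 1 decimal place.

Retrograde orbit: the ground track reaches ±(180° − i) = ±(180 − 133.1) = ±46.9°.
Sensor half-swath on the ground ≈ 590·tan(15.9°) = 168 km = 1.51° of latitude.
Maximum observable latitude ≈ 46.9 + 1.51 = 48.4°.

48.4°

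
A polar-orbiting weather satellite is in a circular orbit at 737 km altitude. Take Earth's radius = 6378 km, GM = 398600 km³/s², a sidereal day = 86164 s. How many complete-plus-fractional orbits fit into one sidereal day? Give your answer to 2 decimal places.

14.43

Semi-major axis a = 6378 + 737 = 7115 km. Period T = 2π√(a³/μ) = 2π√(7115³/398600) = 5972.7 s = 99.55 min.
Orbits per sidereal day = 86164 / 5972.7 = 14.426.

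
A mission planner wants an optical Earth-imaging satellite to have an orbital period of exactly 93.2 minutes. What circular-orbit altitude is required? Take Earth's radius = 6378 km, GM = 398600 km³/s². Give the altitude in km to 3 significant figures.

T = 93.2 min = 5592.0 s.
From T = 2π√(a³/μ): a = (μ T²/4π²)^(1/3) = (398600 × 5592.0² / 4π²)^(1/3) = 6809 km.
Altitude h = a − R = 6809 − 6378 = 431 km.

431 km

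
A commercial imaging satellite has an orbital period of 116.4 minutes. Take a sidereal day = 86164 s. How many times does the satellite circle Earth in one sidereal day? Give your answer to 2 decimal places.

12.34

T = 116.4 min = 6984.0 s.
Orbits per sidereal day = 86164 / 6984.0 = 12.337.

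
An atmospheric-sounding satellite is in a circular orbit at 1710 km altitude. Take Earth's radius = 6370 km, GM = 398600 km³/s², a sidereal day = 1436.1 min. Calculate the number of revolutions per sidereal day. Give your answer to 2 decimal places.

11.92

Semi-major axis a = 6370 + 1710 = 8080 km. Period T = 2π√(a³/μ) = 2π√(8080³/398600) = 7228.2 s = 120.47 min.
Orbits per sidereal day = 86166 / 7228.2 = 11.921.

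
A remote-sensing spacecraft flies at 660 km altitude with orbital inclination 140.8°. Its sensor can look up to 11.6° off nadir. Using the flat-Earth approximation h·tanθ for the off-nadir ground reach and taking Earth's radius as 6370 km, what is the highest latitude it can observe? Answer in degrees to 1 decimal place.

Retrograde orbit: the ground track reaches ±(180° − i) = ±(180 − 140.8) = ±39.2°.
Sensor half-swath on the ground ≈ 660·tan(11.6°) = 135 km = 1.22° of latitude.
Maximum observable latitude ≈ 39.2 + 1.22 = 40.4°.

40.4°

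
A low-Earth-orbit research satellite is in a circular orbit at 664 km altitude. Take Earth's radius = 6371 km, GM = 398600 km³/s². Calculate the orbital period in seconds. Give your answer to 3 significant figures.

Semi-major axis a = 6371 + 664 = 7035 km. Period T = 2π√(a³/μ) = 2π√(7035³/398600) = 5872.3 s = 97.87 min.

5870 seconds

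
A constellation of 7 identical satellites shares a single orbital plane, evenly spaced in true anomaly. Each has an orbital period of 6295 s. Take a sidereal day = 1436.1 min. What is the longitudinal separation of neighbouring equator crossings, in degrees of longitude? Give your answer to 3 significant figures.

3.76°

Single-satellite node shift = (6295.0/86166) × 360° = 26.30°.
With 7 satellites evenly phased, successive equator crossings are 26.30/7 = 3.757° apart.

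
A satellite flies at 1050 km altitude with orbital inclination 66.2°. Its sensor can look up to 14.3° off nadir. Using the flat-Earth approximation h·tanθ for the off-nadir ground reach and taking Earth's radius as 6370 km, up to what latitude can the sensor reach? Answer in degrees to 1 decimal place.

For a prograde orbit the ground track reaches latitude ±i = ±66.2°.
Sensor half-swath on the ground ≈ 1050·tan(14.3°) = 268 km = 2.41° of latitude.
Maximum observable latitude ≈ 66.2 + 2.41 = 68.6°.

68.6°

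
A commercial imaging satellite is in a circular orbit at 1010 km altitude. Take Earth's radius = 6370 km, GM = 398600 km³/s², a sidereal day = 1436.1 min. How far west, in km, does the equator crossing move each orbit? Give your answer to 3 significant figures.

2930 km

Semi-major axis a = 6370 + 1010 = 7380 km. Period T = 2π√(a³/μ) = 2π√(7380³/398600) = 6309.5 s = 105.16 min.
During one orbit Earth rotates (6309.5 / 86166) × 360° = 26.36°.
At the equator that is 26.36° × (2π·6370/360) km/° = 26.36 × 111.2 = 2931 km.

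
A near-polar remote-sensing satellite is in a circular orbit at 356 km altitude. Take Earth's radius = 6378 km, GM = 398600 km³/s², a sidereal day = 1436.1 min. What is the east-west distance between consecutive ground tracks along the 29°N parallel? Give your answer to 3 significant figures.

Semi-major axis a = 6378 + 356 = 6734 km. Period T = 2π√(a³/μ) = 2π√(6734³/398600) = 5499.5 s = 91.66 min.
Node shift per orbit = (5499.5/86166) × 360° = 22.98°.
Equatorial spacing = 22.98 × 111.3 km/° = 2558 km.
At 29° latitude, spacing = 2558 × cos(29°) = 2237 km.

2240 km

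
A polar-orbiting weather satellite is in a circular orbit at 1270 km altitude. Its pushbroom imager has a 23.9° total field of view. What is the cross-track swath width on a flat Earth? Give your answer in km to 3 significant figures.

538 km

Half-angle = 23.9°/2 = 11.95°.
Swath width ≈ 2h·tan(θ/2) = 2 × 1270 × tan(11.95°) = 537.6 km.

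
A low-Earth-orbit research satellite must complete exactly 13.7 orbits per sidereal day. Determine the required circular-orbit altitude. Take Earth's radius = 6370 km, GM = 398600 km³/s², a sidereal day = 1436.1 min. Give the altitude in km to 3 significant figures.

994 km

Required period T = 86166 / 13.7 = 6289.5 s.
From T = 2π√(a³/μ): a = (μ T²/4π²)^(1/3) = (398600 × 6289.5² / 4π²)^(1/3) = 7364 km.
Altitude h = a − R = 7364 − 6370 = 994 km.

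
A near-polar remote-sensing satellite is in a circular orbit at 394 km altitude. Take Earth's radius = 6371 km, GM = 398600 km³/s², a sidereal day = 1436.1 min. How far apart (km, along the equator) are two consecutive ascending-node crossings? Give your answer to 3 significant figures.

Semi-major axis a = 6371 + 394 = 6765 km. Period T = 2π√(a³/μ) = 2π√(6765³/398600) = 5537.5 s = 92.29 min.
During one orbit Earth rotates (5537.5 / 86166) × 360° = 23.14°.
At the equator that is 23.14° × (2π·6371/360) km/° = 23.14 × 111.2 = 2573 km.

2570 km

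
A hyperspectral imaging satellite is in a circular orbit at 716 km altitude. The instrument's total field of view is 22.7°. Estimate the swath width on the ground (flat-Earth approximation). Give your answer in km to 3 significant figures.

287 km

Half-angle = 22.7°/2 = 11.35°.
Swath width ≈ 2h·tan(θ/2) = 2 × 716 × tan(11.35°) = 287.4 km.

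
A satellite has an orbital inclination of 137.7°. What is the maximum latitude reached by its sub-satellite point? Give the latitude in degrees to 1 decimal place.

Retrograde orbit: the ground track reaches ±(180° − i) = ±(180 − 137.7) = ±42.3°.

42.3°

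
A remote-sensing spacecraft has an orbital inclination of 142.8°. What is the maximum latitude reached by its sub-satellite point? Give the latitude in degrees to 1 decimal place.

Retrograde orbit: the ground track reaches ±(180° − i) = ±(180 − 142.8) = ±37.2°.

37.2°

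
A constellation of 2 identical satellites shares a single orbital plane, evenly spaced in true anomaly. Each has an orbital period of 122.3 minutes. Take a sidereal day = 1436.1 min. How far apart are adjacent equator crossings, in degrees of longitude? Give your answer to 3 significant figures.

15.3°

T = 122.3 min = 7338.0 s.
Single-satellite node shift = (7338.0/86166) × 360° = 30.66°.
With 2 satellites evenly phased, successive equator crossings are 30.66/2 = 15.329° apart.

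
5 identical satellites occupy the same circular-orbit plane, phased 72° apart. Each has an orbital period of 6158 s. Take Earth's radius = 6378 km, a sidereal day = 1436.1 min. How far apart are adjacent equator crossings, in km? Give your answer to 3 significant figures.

Single-satellite node shift = (6158.0/86166) × 360° = 25.73°.
With 5 satellites evenly phased, successive equator crossings are 25.73/5 = 5.146° apart.
That is 5.146 × 111.3 = 573 km at the equator.

573 km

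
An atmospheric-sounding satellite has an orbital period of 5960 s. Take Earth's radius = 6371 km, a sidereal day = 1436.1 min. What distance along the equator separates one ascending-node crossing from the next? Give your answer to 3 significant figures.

2770 km

During one orbit Earth rotates (5960.0 / 86166) × 360° = 24.90°.
At the equator that is 24.90° × (2π·6371/360) km/° = 24.90 × 111.2 = 2769 km.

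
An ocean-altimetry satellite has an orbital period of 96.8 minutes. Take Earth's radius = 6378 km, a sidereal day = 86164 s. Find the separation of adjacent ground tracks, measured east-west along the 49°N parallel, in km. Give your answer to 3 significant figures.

1770 km

T = 96.8 min = 5808.0 s.
Node shift per orbit = (5808.0/86164) × 360° = 24.27°.
Equatorial spacing = 24.27 × 111.3 km/° = 2701 km.
At 49° latitude, spacing = 2701 × cos(49°) = 1772 km.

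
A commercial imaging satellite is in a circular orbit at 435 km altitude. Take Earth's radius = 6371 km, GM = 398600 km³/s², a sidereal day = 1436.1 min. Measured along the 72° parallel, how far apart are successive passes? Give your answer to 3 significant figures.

Semi-major axis a = 6371 + 435 = 6806 km. Period T = 2π√(a³/μ) = 2π√(6806³/398600) = 5587.9 s = 93.13 min.
Node shift per orbit = (5587.9/86166) × 360° = 23.35°.
Equatorial spacing = 23.35 × 111.2 km/° = 2596 km.
At 72° latitude, spacing = 2596 × cos(72°) = 802 km.

802 km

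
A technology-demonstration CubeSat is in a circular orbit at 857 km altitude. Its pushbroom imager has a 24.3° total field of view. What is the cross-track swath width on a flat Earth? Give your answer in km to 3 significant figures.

Half-angle = 24.3°/2 = 12.15°.
Swath width ≈ 2h·tan(θ/2) = 2 × 857 × tan(12.15°) = 369.0 km.

369 km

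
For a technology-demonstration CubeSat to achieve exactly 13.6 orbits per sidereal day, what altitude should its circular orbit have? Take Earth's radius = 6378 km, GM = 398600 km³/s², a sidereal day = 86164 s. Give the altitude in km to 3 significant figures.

1020 km

Required period T = 86164 / 13.6 = 6335.6 s.
From T = 2π√(a³/μ): a = (μ T²/4π²)^(1/3) = (398600 × 6335.6² / 4π²)^(1/3) = 7400 km.
Altitude h = a − R = 7400 − 6378 = 1022 km.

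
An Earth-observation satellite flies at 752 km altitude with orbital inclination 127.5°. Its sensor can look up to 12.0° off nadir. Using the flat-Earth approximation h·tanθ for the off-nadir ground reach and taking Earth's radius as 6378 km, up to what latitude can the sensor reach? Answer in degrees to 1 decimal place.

Retrograde orbit: the ground track reaches ±(180° − i) = ±(180 − 127.5) = ±52.5°.
Sensor half-swath on the ground ≈ 752·tan(12.0°) = 160 km = 1.44° of latitude.
Maximum observable latitude ≈ 52.5 + 1.44 = 53.9°.

53.9°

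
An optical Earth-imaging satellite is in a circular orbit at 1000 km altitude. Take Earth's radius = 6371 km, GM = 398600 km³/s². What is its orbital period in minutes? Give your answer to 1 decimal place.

Semi-major axis a = 6371 + 1000 = 7371 km. Period T = 2π√(a³/μ) = 2π√(7371³/398600) = 6298.0 s = 104.97 min.

105.0 min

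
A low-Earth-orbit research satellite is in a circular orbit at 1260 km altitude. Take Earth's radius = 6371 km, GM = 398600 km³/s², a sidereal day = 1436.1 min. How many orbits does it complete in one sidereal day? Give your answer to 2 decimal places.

Semi-major axis a = 6371 + 1260 = 7631 km. Period T = 2π√(a³/μ) = 2π√(7631³/398600) = 6634.1 s = 110.57 min.
Orbits per sidereal day = 86166 / 6634.1 = 12.988.

12.99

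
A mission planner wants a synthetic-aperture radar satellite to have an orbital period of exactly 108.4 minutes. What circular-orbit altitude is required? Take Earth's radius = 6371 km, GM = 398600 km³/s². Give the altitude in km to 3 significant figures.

T = 108.4 min = 6504.0 s.
From T = 2π√(a³/μ): a = (μ T²/4π²)^(1/3) = (398600 × 6504.0² / 4π²)^(1/3) = 7531 km.
Altitude h = a − R = 7531 − 6371 = 1160 km.

1160 km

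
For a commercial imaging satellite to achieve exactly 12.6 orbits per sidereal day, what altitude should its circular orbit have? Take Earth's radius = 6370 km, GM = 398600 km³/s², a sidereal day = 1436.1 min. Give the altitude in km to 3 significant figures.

1420 km

Required period T = 86166 / 12.6 = 6838.6 s.
From T = 2π√(a³/μ): a = (μ T²/4π²)^(1/3) = (398600 × 6838.6² / 4π²)^(1/3) = 7787 km.
Altitude h = a − R = 7787 − 6370 = 1417 km.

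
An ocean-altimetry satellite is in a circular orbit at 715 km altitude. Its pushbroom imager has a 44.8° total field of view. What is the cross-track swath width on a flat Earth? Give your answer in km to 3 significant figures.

Half-angle = 44.8°/2 = 22.4°.
Swath width ≈ 2h·tan(θ/2) = 2 × 715 × tan(22.4°) = 589.4 km.

589 km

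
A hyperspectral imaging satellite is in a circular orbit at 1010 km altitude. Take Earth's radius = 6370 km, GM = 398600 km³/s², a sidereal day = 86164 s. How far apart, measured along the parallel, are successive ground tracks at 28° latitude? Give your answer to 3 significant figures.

Semi-major axis a = 6370 + 1010 = 7380 km. Period T = 2π√(a³/μ) = 2π√(7380³/398600) = 6309.5 s = 105.16 min.
Node shift per orbit = (6309.5/86164) × 360° = 26.36°.
Equatorial spacing = 26.36 × 111.2 km/° = 2931 km.
At 28° latitude, spacing = 2931 × cos(28°) = 2588 km.

2590 km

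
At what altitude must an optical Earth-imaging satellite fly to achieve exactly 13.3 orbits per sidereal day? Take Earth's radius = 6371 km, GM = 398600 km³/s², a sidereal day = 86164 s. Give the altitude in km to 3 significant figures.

1140 km

Required period T = 86164 / 13.3 = 6478.5 s.
From T = 2π√(a³/μ): a = (μ T²/4π²)^(1/3) = (398600 × 6478.5² / 4π²)^(1/3) = 7511 km.
Altitude h = a − R = 7511 − 6371 = 1140 km.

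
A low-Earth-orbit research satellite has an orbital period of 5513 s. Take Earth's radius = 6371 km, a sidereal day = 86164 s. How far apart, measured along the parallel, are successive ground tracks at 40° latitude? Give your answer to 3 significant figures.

Node shift per orbit = (5513.0/86164) × 360° = 23.03°.
Equatorial spacing = 23.03 × 111.2 km/° = 2561 km.
At 40° latitude, spacing = 2561 × cos(40°) = 1962 km.

1960 km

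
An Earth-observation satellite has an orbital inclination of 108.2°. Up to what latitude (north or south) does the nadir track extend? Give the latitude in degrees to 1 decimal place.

Retrograde orbit: the ground track reaches ±(180° − i) = ±(180 − 108.2) = ±71.8°.

71.8°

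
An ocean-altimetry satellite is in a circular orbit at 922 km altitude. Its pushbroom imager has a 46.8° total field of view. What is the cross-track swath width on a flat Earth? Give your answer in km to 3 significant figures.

798 km

Half-angle = 46.8°/2 = 23.4°.
Swath width ≈ 2h·tan(θ/2) = 2 × 922 × tan(23.4°) = 798.0 km.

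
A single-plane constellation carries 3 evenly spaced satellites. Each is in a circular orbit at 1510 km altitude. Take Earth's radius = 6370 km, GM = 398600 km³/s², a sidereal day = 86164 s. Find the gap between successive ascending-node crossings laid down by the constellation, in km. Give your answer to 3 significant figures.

Semi-major axis a = 6370 + 1510 = 7880 km. Period T = 2π√(a³/μ) = 2π√(7880³/398600) = 6961.5 s = 116.02 min.
Single-satellite node shift = (6961.5/86164) × 360° = 29.09°.
With 3 satellites evenly phased, successive equator crossings are 29.09/3 = 9.695° apart.
That is 9.695 × 111.2 = 1078 km at the equator.

1080 km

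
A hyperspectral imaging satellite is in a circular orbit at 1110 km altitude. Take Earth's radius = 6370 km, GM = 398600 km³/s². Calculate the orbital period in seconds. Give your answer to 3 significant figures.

6440 seconds

Semi-major axis a = 6370 + 1110 = 7480 km. Period T = 2π√(a³/μ) = 2π√(7480³/398600) = 6438.2 s = 107.30 min.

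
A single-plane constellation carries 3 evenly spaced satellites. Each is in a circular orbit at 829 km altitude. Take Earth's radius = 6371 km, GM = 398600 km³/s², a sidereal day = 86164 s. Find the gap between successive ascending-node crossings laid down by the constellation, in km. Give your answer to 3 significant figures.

942 km

Semi-major axis a = 6371 + 829 = 7200 km. Period T = 2π√(a³/μ) = 2π√(7200³/398600) = 6080.1 s = 101.33 min.
Single-satellite node shift = (6080.1/86164) × 360° = 25.40°.
With 3 satellites evenly phased, successive equator crossings are 25.40/3 = 8.468° apart.
That is 8.468 × 111.2 = 942 km at the equator.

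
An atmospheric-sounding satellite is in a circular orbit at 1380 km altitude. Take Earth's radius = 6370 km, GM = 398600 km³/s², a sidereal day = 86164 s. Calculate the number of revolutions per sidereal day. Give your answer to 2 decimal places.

12.69

Semi-major axis a = 6370 + 1380 = 7750 km. Period T = 2π√(a³/μ) = 2π√(7750³/398600) = 6789.9 s = 113.17 min.
Orbits per sidereal day = 86164 / 6789.9 = 12.690.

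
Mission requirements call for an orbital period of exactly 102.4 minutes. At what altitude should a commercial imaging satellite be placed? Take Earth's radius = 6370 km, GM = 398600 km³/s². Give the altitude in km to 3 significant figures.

880 km

T = 102.4 min = 6144.0 s.
From T = 2π√(a³/μ): a = (μ T²/4π²)^(1/3) = (398600 × 6144.0² / 4π²)^(1/3) = 7250 km.
Altitude h = a − R = 7250 − 6370 = 880 km.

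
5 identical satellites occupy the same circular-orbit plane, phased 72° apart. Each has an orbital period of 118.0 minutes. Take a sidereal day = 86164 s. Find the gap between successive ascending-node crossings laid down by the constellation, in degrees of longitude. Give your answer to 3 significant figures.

5.92°

T = 118.0 min = 7080.0 s.
Single-satellite node shift = (7080.0/86164) × 360° = 29.58°.
With 5 satellites evenly phased, successive equator crossings are 29.58/5 = 5.916° apart.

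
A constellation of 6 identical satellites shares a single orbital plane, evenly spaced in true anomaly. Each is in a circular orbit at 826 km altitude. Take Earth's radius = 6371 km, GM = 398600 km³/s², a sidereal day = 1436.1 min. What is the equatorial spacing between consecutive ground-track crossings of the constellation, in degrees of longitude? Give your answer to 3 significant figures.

4.23°

Semi-major axis a = 6371 + 826 = 7197 km. Period T = 2π√(a³/μ) = 2π√(7197³/398600) = 6076.3 s = 101.27 min.
Single-satellite node shift = (6076.3/86166) × 360° = 25.39°.
With 6 satellites evenly phased, successive equator crossings are 25.39/6 = 4.231° apart.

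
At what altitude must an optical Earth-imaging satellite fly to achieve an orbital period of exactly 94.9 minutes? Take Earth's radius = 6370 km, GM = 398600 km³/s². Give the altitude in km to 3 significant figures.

T = 94.9 min = 5694.0 s.
From T = 2π√(a³/μ): a = (μ T²/4π²)^(1/3) = (398600 × 5694.0² / 4π²)^(1/3) = 6892 km.
Altitude h = a − R = 6892 − 6370 = 522 km.

522 km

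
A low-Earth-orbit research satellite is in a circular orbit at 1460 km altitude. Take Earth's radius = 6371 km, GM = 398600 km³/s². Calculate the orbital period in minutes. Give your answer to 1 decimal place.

Semi-major axis a = 6371 + 1460 = 7831 km. Period T = 2π√(a³/μ) = 2π√(7831³/398600) = 6896.6 s = 114.94 min.

114.9 min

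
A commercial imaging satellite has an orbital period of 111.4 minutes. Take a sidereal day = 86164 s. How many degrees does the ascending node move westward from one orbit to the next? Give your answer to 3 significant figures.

27.9°

T = 111.4 min = 6684.0 s.
During one orbit Earth rotates (6684.0 / 86164) × 360° = 27.93°.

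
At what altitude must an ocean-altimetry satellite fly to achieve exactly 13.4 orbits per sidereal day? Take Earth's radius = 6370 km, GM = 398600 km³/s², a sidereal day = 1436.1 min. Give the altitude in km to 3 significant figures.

1100 km

Required period T = 86166 / 13.4 = 6430.3 s.
From T = 2π√(a³/μ): a = (μ T²/4π²)^(1/3) = (398600 × 6430.3² / 4π²)^(1/3) = 7474 km.
Altitude h = a − R = 7474 − 6370 = 1104 km.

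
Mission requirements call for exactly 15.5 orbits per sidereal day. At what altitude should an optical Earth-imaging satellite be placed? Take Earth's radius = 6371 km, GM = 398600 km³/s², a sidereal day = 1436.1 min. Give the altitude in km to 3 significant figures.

Required period T = 86166 / 15.5 = 5559.1 s.
From T = 2π√(a³/μ): a = (μ T²/4π²)^(1/3) = (398600 × 5559.1² / 4π²)^(1/3) = 6783 km.
Altitude h = a − R = 6783 − 6371 = 412 km.

412 km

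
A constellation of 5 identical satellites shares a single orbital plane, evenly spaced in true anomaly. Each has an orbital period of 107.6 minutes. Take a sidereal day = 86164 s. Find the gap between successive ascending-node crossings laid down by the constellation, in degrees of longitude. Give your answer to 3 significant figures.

5.39°

T = 107.6 min = 6456.0 s.
Single-satellite node shift = (6456.0/86164) × 360° = 26.97°.
With 5 satellites evenly phased, successive equator crossings are 26.97/5 = 5.395° apart.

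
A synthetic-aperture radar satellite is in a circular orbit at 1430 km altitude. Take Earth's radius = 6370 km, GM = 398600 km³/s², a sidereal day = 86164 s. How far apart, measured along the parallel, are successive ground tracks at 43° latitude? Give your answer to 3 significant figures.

2330 km

Semi-major axis a = 6370 + 1430 = 7800 km. Period T = 2π√(a³/μ) = 2π√(7800³/398600) = 6855.7 s = 114.26 min.
Node shift per orbit = (6855.7/86164) × 360° = 28.64°.
Equatorial spacing = 28.64 × 111.2 km/° = 3185 km.
At 43° latitude, spacing = 3185 × cos(43°) = 2329 km.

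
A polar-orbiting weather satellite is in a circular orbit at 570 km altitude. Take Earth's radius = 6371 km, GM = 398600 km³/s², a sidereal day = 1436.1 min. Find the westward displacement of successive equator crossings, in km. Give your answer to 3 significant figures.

2670 km

Semi-major axis a = 6371 + 570 = 6941 km. Period T = 2π√(a³/μ) = 2π√(6941³/398600) = 5755.0 s = 95.92 min.
During one orbit Earth rotates (5755.0 / 86166) × 360° = 24.04°.
At the equator that is 24.04° × (2π·6371/360) km/° = 24.04 × 111.2 = 2674 km.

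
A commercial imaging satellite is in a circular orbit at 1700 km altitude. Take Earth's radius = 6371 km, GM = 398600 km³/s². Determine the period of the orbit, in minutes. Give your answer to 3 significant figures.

Semi-major axis a = 6371 + 1700 = 8071 km. Period T = 2π√(a³/μ) = 2π√(8071³/398600) = 7216.1 s = 120.27 min.

120 min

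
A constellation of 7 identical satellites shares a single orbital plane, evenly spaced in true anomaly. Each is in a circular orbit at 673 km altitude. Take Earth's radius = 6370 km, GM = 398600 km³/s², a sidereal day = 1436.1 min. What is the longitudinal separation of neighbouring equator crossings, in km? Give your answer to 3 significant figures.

390 km

Semi-major axis a = 6370 + 673 = 7043 km. Period T = 2π√(a³/μ) = 2π√(7043³/398600) = 5882.3 s = 98.04 min.
Single-satellite node shift = (5882.3/86166) × 360° = 24.58°.
With 7 satellites evenly phased, successive equator crossings are 24.58/7 = 3.511° apart.
That is 3.511 × 111.2 = 390 km at the equator.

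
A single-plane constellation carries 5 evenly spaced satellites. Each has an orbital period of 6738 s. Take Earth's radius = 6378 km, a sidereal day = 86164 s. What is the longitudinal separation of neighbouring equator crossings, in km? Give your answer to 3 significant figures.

627 km

Single-satellite node shift = (6738.0/86164) × 360° = 28.15°.
With 5 satellites evenly phased, successive equator crossings are 28.15/5 = 5.630° apart.
That is 5.630 × 111.3 = 627 km at the equator.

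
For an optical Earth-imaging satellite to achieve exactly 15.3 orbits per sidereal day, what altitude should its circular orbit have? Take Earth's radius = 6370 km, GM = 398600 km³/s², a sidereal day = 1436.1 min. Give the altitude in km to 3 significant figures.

472 km

Required period T = 86166 / 15.3 = 5631.8 s.
From T = 2π√(a³/μ): a = (μ T²/4π²)^(1/3) = (398600 × 5631.8² / 4π²)^(1/3) = 6842 km.
Altitude h = a − R = 6842 − 6370 = 472 km.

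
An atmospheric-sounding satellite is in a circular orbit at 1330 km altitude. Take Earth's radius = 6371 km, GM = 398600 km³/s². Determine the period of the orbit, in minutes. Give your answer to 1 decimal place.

112.1 min

Semi-major axis a = 6371 + 1330 = 7701 km. Period T = 2π√(a³/μ) = 2π√(7701³/398600) = 6725.6 s = 112.09 min.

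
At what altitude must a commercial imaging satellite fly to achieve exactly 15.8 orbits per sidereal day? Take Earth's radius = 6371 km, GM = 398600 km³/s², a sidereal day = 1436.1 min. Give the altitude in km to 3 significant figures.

Required period T = 86166 / 15.8 = 5453.5 s.
From T = 2π√(a³/μ): a = (μ T²/4π²)^(1/3) = (398600 × 5453.5² / 4π²)^(1/3) = 6696 km.
Altitude h = a − R = 6696 − 6371 = 325 km.

325 km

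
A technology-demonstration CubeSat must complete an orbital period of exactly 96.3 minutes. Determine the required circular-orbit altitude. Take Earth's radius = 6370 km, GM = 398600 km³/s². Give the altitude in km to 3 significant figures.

T = 96.3 min = 5778.0 s.
From T = 2π√(a³/μ): a = (μ T²/4π²)^(1/3) = (398600 × 5778.0² / 4π²)^(1/3) = 6959 km.
Altitude h = a − R = 6959 − 6370 = 589 km.

589 km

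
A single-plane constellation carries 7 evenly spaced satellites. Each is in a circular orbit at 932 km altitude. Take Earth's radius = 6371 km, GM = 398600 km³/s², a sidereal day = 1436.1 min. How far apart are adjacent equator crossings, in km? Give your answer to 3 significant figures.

412 km

Semi-major axis a = 6371 + 932 = 7303 km. Period T = 2π√(a³/μ) = 2π√(7303³/398600) = 6211.0 s = 103.52 min.
Single-satellite node shift = (6211.0/86166) × 360° = 25.95°.
With 7 satellites evenly phased, successive equator crossings are 25.95/7 = 3.707° apart.
That is 3.707 × 111.2 = 412 km at the equator.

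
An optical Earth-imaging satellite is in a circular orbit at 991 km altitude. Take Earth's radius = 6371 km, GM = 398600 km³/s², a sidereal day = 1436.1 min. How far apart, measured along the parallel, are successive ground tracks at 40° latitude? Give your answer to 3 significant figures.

2240 km

Semi-major axis a = 6371 + 991 = 7362 km. Period T = 2π√(a³/μ) = 2π√(7362³/398600) = 6286.4 s = 104.77 min.
Node shift per orbit = (6286.4/86166) × 360° = 26.26°.
Equatorial spacing = 26.26 × 111.2 km/° = 2920 km.
At 40° latitude, spacing = 2920 × cos(40°) = 2237 km.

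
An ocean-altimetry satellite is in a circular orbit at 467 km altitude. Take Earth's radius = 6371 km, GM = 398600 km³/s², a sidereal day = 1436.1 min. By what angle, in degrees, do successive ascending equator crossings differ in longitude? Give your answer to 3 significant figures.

23.5°

Semi-major axis a = 6371 + 467 = 6838 km. Period T = 2π√(a³/μ) = 2π√(6838³/398600) = 5627.4 s = 93.79 min.
During one orbit Earth rotates (5627.4 / 86166) × 360° = 23.51°.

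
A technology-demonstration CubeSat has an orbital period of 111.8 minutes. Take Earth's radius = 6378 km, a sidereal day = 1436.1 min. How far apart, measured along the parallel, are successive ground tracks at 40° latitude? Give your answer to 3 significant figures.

T = 111.8 min = 6708.0 s.
Node shift per orbit = (6708.0/86166) × 360° = 28.03°.
Equatorial spacing = 28.03 × 111.3 km/° = 3120 km.
At 40° latitude, spacing = 3120 × cos(40°) = 2390 km.

2390 km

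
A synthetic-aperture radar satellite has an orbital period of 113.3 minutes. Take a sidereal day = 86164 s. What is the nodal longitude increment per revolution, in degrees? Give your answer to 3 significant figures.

T = 113.3 min = 6798.0 s.
During one orbit Earth rotates (6798.0 / 86164) × 360° = 28.40°.

28.4°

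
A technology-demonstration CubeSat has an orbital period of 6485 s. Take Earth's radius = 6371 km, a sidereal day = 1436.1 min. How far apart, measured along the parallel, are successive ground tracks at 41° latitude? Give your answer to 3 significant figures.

2270 km

Node shift per orbit = (6485.0/86166) × 360° = 27.09°.
Equatorial spacing = 27.09 × 111.2 km/° = 3013 km.
At 41° latitude, spacing = 3013 × cos(41°) = 2274 km.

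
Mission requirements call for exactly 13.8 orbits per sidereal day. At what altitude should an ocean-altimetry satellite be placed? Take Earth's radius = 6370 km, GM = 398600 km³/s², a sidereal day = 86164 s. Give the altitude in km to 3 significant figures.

959 km

Required period T = 86164 / 13.8 = 6243.8 s.
From T = 2π√(a³/μ): a = (μ T²/4π²)^(1/3) = (398600 × 6243.8² / 4π²)^(1/3) = 7329 km.
Altitude h = a − R = 7329 − 6370 = 959 km.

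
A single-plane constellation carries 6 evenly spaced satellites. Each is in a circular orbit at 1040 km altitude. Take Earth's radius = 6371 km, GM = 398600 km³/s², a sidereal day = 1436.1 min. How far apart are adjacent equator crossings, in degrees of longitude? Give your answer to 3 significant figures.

4.42°

Semi-major axis a = 6371 + 1040 = 7411 km. Period T = 2π√(a³/μ) = 2π√(7411³/398600) = 6349.3 s = 105.82 min.
Single-satellite node shift = (6349.3/86166) × 360° = 26.53°.
With 6 satellites evenly phased, successive equator crossings are 26.53/6 = 4.421° apart.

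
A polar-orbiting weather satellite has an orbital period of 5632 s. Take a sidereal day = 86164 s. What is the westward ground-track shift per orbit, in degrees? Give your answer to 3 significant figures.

During one orbit Earth rotates (5632.0 / 86164) × 360° = 23.53°.

23.5°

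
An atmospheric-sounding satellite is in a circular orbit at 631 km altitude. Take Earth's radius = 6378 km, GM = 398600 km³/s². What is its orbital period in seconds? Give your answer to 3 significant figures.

Semi-major axis a = 6378 + 631 = 7009 km. Period T = 2π√(a³/μ) = 2π√(7009³/398600) = 5839.8 s = 97.33 min.

5840 seconds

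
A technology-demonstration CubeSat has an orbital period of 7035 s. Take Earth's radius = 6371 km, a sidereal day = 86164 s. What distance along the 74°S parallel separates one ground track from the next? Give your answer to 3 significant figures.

Node shift per orbit = (7035.0/86164) × 360° = 29.39°.
Equatorial spacing = 29.39 × 111.2 km/° = 3268 km.
At 74° latitude, spacing = 3268 × cos(74°) = 901 km.

901 km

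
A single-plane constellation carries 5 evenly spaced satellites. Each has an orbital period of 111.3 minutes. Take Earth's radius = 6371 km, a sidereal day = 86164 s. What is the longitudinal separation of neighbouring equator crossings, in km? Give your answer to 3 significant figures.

620 km

T = 111.3 min = 6678.0 s.
Single-satellite node shift = (6678.0/86164) × 360° = 27.90°.
With 5 satellites evenly phased, successive equator crossings are 27.90/5 = 5.580° apart.
That is 5.580 × 111.2 = 620 km at the equator.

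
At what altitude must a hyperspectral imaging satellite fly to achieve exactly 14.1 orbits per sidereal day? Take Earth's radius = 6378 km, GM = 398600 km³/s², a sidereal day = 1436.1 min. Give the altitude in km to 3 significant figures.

846 km

Required period T = 86166 / 14.1 = 6111.1 s.
From T = 2π√(a³/μ): a = (μ T²/4π²)^(1/3) = (398600 × 6111.1² / 4π²)^(1/3) = 7224 km.
Altitude h = a − R = 7224 − 6378 = 846 km.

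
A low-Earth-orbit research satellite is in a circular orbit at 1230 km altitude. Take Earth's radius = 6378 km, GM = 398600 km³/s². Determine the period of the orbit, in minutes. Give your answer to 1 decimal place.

Semi-major axis a = 6378 + 1230 = 7608 km. Period T = 2π√(a³/μ) = 2π√(7608³/398600) = 6604.2 s = 110.07 min.

110.1 min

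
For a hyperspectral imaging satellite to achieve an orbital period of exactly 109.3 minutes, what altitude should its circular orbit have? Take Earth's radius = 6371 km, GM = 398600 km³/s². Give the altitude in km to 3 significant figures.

T = 109.3 min = 6558.0 s.
From T = 2π√(a³/μ): a = (μ T²/4π²)^(1/3) = (398600 × 6558.0² / 4π²)^(1/3) = 7573 km.
Altitude h = a − R = 7573 − 6371 = 1202 km.

1200 km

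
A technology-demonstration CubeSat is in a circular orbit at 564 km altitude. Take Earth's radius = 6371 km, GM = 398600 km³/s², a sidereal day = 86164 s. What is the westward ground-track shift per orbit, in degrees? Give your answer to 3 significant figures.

Semi-major axis a = 6371 + 564 = 6935 km. Period T = 2π√(a³/μ) = 2π√(6935³/398600) = 5747.5 s = 95.79 min.
During one orbit Earth rotates (5747.5 / 86164) × 360° = 24.01°.

24.0°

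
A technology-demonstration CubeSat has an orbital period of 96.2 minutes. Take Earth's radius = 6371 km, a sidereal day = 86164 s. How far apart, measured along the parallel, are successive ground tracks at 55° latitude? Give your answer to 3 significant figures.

T = 96.2 min = 5772.0 s.
Node shift per orbit = (5772.0/86164) × 360° = 24.12°.
Equatorial spacing = 24.12 × 111.2 km/° = 2682 km.
At 55° latitude, spacing = 2682 × cos(55°) = 1538 km.

1540 km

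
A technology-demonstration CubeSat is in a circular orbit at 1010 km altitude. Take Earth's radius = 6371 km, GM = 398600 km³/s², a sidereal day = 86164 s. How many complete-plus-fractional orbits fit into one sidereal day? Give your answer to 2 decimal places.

13.65

Semi-major axis a = 6371 + 1010 = 7381 km. Period T = 2π√(a³/μ) = 2π√(7381³/398600) = 6310.8 s = 105.18 min.
Orbits per sidereal day = 86164 / 6310.8 = 13.653.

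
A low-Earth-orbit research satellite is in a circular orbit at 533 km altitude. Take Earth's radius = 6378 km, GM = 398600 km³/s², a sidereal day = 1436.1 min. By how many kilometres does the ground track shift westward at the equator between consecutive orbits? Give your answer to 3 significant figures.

2660 km

Semi-major axis a = 6378 + 533 = 6911 km. Period T = 2π√(a³/μ) = 2π√(6911³/398600) = 5717.7 s = 95.30 min.
During one orbit Earth rotates (5717.7 / 86166) × 360° = 23.89°.
At the equator that is 23.89° × (2π·6378/360) km/° = 23.89 × 111.3 = 2659 km.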